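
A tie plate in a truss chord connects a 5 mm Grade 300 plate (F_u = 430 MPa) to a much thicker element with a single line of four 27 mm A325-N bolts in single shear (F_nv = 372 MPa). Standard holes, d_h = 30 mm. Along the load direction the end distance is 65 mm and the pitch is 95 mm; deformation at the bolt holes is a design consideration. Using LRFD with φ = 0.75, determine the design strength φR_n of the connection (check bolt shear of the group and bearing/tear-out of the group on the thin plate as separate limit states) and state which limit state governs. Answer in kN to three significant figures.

410 kN (bearing governs)

Bolt shear: A_b = π·27²/4 = 572.6 mm²; R_n = 372 × 572.6 × 4 × 1 / 1000 = 852 kN → 0.75 × 852 = 639 kN.
Bearing (1.2 l_c t F_u ≤ 2.4 d t F_u): upper limit = 2.4·27·5·430 / 1000 = 139.3 kN.
  Edge l_c = 65 − 30/2 = 50 → r_n = 129 kN; interior l_c = 95 − 30 = 65 → r_n = 139.3 kN.
  R_n,bearing = 1·129 + 3·139.3 = 547 kN → 0.75 × 547 = 410 kN.
Bearing governs: 410 kN.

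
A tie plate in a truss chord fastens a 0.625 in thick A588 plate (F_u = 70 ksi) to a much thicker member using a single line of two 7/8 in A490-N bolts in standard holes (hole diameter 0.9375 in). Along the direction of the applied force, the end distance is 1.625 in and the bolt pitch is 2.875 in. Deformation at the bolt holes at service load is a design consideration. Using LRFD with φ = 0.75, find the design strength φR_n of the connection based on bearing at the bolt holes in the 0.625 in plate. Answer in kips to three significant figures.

Per bolt r_n = 1.2 l_c t F_u ≤ 2.4 d t F_u; upper limit = 2.4 × 0.875 × 0.625 × 70 = 91.88 kips.
Edge bolt: l_c = 1.625 − 0.9375/2 = 1.156 in → 1.2 × 1.156 × 0.625 × 70 = 60.7 → r_n = 60.7 kips.
Interior bolts: l_c = 2.875 − 0.9375 = 1.938 in → 1.2 × 1.938 × 0.625 × 70 = 101.7 → r_n = 91.88 kips.
R_n = 1 × 60.7 + 1 × 91.88 = 152.6 kips.
Design strength φR_n = 0.75 × 152.6 = 114 kips.

114 kips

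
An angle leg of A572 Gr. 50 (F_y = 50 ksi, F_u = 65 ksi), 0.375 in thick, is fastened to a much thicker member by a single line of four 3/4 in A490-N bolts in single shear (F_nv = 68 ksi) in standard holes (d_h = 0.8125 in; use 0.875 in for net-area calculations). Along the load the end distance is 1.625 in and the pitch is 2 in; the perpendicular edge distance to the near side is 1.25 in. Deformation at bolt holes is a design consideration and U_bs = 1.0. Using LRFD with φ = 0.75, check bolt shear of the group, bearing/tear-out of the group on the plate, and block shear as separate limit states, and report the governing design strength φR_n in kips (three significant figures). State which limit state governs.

Bolt shear: A_b = π·0.75²/4 = 0.4418 in²; R_n = 68 × 0.4418 × 4 × 1 = 120.2 kips → 0.75 × 120.2 = 90.1 kips.
Bearing: edge l_c = 1.219, r_n = 35.65 kips; interior l_c = 1.188, r_n = 34.73 kips; R_n = 35.65 + 3·34.73 = 139.9 kips → 105 kips.
Block shear: A_gv = 2.859, A_nv = 1.711, A_nt = 0.3047 in²; R_n = min(0.6F_uA_nv, 0.6F_yA_gv) + U_bs·F_u·A_nt = 86.53 kips → 64.9 kips.
Block shear governs: 64.9 kips.

64.9 kips (block shear governs)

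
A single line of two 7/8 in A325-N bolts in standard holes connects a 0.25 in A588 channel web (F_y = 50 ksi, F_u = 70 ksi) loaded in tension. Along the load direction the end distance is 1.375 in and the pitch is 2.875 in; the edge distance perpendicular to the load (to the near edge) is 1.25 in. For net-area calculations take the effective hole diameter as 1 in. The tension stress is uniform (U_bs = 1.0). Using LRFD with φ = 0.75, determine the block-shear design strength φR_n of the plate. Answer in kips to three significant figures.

Shear plane L_v = 1.375 + 1·2.875 = 4.25 in; A_gv = 4.25 × 0.25 = 1.062 in².
A_nv = (4.25 − 1.5·1) × 0.25 = 0.6875 in².
A_nt = (1.25 − 0.5·1) × 0.25 = 0.1875 in².
0.6 F_u A_nv = 28.88 kips; 0.6 F_y A_gv = 31.88 kips → shear rupture governs the shear term.
R_n = 28.88 + 1.0 × 70 × 0.1875 = 42 kips.
Design strength φR_n = 0.75 × 42 = 31.5 kips.

31.5 kips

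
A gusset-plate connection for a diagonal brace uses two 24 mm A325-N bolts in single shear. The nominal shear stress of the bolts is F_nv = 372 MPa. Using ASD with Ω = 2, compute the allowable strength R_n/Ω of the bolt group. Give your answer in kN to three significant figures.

A_b = π × 24² / 4 = 452.4 mm².
R_n = F_nv · A_b · n · n_s = 372 × 452.4 × 2 × 1 / 1000 = 336.6 kN.
Allowable strength R_n/Ω = 336.6 / 2 = 168 kN.

168 kN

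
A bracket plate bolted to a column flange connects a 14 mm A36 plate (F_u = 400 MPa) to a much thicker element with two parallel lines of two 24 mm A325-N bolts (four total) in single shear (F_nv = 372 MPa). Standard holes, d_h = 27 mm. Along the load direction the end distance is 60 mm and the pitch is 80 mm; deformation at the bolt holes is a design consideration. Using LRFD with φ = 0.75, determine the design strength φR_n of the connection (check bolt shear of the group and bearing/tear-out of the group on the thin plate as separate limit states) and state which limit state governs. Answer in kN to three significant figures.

505 kN (bolt shear governs)

Bolt shear: A_b = π·24²/4 = 452.4 mm²; R_n = 372 × 452.4 × 4 × 1 / 1000 = 673.2 kN → 0.75 × 673.2 = 505 kN.
Bearing (1.2 l_c t F_u ≤ 2.4 d t F_u): upper limit = 2.4·24·14·400 / 1000 = 322.6 kN.
  Edge l_c = 60 − 27/2 = 46.5 → r_n = 312.5 kN; interior l_c = 80 − 27 = 53 → r_n = 322.6 kN.
  R_n,bearing = 2·312.5 + 2·322.6 = 1270 kN → 0.75 × 1270 = 953 kN.
Bolt shear governs: 505 kN.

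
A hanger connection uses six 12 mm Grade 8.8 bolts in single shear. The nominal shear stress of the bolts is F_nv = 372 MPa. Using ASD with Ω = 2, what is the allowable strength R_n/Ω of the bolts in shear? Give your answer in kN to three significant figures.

126 kN

A_b = π × 12² / 4 = 113.1 mm².
R_n = F_nv · A_b · n · n_s = 372 × 113.1 × 6 × 1 / 1000 = 252.4 kN.
Allowable strength R_n/Ω = 252.4 / 2 = 126 kN.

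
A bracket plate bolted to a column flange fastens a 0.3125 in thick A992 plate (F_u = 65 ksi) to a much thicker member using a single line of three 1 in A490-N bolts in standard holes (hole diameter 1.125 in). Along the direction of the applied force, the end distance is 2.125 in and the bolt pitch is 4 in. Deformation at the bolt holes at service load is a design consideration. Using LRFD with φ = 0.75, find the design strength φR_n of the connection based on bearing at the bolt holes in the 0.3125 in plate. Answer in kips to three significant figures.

102 kips

Per bolt r_n = 1.2 l_c t F_u ≤ 2.4 d t F_u; upper limit = 2.4 × 1 × 0.3125 × 65 = 48.75 kips.
Edge bolt: l_c = 2.125 − 1.125/2 = 1.562 in → 1.2 × 1.562 × 0.3125 × 65 = 38.09 → r_n = 38.09 kips.
Interior bolts: l_c = 4 − 1.125 = 2.875 in → 1.2 × 2.875 × 0.3125 × 65 = 70.08 → r_n = 48.75 kips.
R_n = 1 × 38.09 + 2 × 48.75 = 135.6 kips.
Design strength φR_n = 0.75 × 135.6 = 102 kips.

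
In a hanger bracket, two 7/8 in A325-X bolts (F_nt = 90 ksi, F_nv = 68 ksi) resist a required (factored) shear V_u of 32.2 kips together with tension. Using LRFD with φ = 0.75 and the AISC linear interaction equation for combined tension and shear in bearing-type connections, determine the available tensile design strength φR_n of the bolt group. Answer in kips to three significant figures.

62.9 kips

A_b = π·0.875²/4 = 0.6013 in²; f_rv = 32.2 / (2 × 0.6013) = 26.77 ksi.
F'_nt = 1.3 F_nt − (F_nt / φF_nv) f_rv = 1.3·90 − (90/(0.75·68))·26.77 = 69.75 ksi, capped at F_nt → F'_nt = 69.75 ksi.
R_n = F'_nt · A_b · n = 69.75 × 0.6013 × 2 = 83.89 kips.
Design strength φR_n = 0.75 × 83.89 = 62.9 kips.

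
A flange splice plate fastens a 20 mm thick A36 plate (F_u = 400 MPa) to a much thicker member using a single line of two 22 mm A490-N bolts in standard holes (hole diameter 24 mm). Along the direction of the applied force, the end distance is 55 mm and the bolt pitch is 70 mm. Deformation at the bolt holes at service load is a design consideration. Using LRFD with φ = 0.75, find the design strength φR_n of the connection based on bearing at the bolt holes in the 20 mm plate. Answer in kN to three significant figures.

626 kN

Per bolt r_n = 1.2 l_c t F_u ≤ 2.4 d t F_u; upper limit = 2.4 × 22 × 20 × 400 / 1000 = 422.4 kN.
Edge bolt: l_c = 55 − 24/2 = 43 mm → 1.2 × 43 × 20 × 400 / 1000 = 412.8 → r_n = 412.8 kN.
Interior bolts: l_c = 70 − 24 = 46 mm → 1.2 × 46 × 20 × 400 / 1000 = 441.6 → r_n = 422.4 kN.
R_n = 1 × 412.8 + 1 × 422.4 = 835.2 kN.
Design strength φR_n = 0.75 × 835.2 = 626 kN.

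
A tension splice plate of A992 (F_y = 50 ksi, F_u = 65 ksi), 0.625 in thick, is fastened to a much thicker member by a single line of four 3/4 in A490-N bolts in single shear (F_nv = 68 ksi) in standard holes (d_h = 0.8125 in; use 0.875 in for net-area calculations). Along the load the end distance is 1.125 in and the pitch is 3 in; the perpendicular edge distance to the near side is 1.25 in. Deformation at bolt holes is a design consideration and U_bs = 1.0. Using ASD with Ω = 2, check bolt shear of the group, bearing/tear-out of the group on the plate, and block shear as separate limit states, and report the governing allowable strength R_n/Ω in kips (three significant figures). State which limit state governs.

Bolt shear: A_b = π·0.75²/4 = 0.4418 in²; R_n = 68 × 0.4418 × 4 × 1 = 120.2 kips → 120.2 / 2 = 60.1 kips.
Bearing: edge l_c = 0.7188, r_n = 35.04 kips; interior l_c = 2.188, r_n = 73.12 kips; R_n = 35.04 + 3·73.12 = 254.4 kips → 127 kips.
Block shear: A_gv = 6.328, A_nv = 4.414, A_nt = 0.5078 in²; R_n = min(0.6F_uA_nv, 0.6F_yA_gv) + U_bs·F_u·A_nt = 205.2 kips → 103 kips.
Bolt shear governs: 60.1 kips.

60.1 kips (bolt shear governs)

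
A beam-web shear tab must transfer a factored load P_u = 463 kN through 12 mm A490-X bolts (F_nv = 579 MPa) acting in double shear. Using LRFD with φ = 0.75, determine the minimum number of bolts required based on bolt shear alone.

5 bolts

A_b = π·12²/4 = 113.1 mm².
Per-bolt design strength φR_n = 0.75 × 579 × 113.1 × 2 / 1000 = 98.23 kN.
n ≥ 463 / 98.23 = 4.714 → use 5 bolts.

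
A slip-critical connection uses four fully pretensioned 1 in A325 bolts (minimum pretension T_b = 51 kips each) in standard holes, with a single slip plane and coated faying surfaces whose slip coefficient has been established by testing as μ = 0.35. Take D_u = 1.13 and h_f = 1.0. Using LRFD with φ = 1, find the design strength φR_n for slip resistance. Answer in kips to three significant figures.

80.7 kips

R_n = μ · D_u · h_f · T_b · n_s · n_b = 0.35 × 1.13 × 1.0 × 51 × 1 × 4 = 80.68 kips.
Design strength φR_n = 1 × 80.68 = 80.7 kips.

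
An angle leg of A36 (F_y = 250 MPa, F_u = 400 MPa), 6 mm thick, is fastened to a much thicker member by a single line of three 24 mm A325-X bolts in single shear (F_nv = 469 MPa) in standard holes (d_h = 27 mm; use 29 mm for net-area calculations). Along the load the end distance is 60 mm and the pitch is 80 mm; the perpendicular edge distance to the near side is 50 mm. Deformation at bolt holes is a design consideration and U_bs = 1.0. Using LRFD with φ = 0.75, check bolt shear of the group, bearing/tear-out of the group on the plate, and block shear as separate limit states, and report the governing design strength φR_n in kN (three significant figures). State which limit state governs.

Bolt shear: A_b = π·24²/4 = 452.4 mm²; R_n = 469 × 452.4 × 3 × 1 / 1000 = 636.5 kN → 0.75 × 636.5 = 477 kN.
Bearing: edge l_c = 46.5, r_n = 133.9 kN; interior l_c = 53, r_n = 138.2 kN; R_n = 133.9 + 2·138.2 = 410.4 kN → 308 kN.
Block shear: A_gv = 1320, A_nv = 885, A_nt = 213 mm²; R_n = min(0.6F_uA_nv, 0.6F_yA_gv) + U_bs·F_u·A_nt = 283.2 kN → 212 kN.
Block shear governs: 212 kN.

212 kN (block shear governs)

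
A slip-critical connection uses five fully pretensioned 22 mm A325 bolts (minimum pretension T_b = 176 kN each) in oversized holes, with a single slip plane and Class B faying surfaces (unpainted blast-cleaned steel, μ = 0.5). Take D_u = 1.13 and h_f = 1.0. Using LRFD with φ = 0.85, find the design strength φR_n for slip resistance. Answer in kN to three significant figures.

R_n = μ · D_u · h_f · T_b · n_s · n_b = 0.5 × 1.13 × 1.0 × 176 × 1 × 5 = 497.2 kN.
Design strength φR_n = 0.85 × 497.2 = 423 kN.

423 kN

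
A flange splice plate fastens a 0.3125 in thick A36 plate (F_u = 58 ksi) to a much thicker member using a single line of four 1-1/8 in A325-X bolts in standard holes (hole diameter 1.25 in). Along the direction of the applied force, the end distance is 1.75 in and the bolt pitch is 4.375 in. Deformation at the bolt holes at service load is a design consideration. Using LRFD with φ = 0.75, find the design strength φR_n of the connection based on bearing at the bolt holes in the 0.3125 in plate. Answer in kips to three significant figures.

128 kips

Per bolt r_n = 1.2 l_c t F_u ≤ 2.4 d t F_u; upper limit = 2.4 × 1.125 × 0.3125 × 58 = 48.94 kips.
Edge bolt: l_c = 1.75 − 1.25/2 = 1.125 in → 1.2 × 1.125 × 0.3125 × 58 = 24.47 → r_n = 24.47 kips.
Interior bolts: l_c = 4.375 − 1.25 = 3.125 in → 1.2 × 3.125 × 0.3125 × 58 = 67.97 → r_n = 48.94 kips.
R_n = 1 × 24.47 + 3 × 48.94 = 171.3 kips.
Design strength φR_n = 0.75 × 171.3 = 128 kips.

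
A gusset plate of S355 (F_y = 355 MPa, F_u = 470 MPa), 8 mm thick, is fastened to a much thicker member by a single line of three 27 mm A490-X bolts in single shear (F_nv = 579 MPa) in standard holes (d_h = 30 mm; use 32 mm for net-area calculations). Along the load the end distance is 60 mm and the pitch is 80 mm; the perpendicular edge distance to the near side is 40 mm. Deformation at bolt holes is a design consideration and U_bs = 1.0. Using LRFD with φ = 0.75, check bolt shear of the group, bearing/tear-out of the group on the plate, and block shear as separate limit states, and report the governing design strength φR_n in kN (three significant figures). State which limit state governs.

Bolt shear: A_b = π·27²/4 = 572.6 mm²; R_n = 579 × 572.6 × 3 × 1 / 1000 = 994.5 kN → 0.75 × 994.5 = 746 kN.
Bearing: edge l_c = 45, r_n = 203 kN; interior l_c = 50, r_n = 225.6 kN; R_n = 203 + 2·225.6 = 654.2 kN → 491 kN.
Block shear: A_gv = 1760, A_nv = 1120, A_nt = 192 mm²; R_n = min(0.6F_uA_nv, 0.6F_yA_gv) + U_bs·F_u·A_nt = 406.1 kN → 305 kN.
Block shear governs: 305 kN.

305 kN (block shear governs)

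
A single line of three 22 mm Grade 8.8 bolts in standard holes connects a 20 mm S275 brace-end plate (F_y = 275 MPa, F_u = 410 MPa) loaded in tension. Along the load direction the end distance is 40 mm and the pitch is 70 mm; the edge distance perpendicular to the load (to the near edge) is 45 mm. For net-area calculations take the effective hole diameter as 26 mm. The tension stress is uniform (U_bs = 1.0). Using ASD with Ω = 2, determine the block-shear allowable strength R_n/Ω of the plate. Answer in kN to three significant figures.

414 kN

Shear plane L_v = 40 + 2·70 = 180 mm; A_gv = 180 × 20 = 3600 mm².
A_nv = (180 − 2.5·26) × 20 = 2300 mm².
A_nt = (45 − 0.5·26) × 20 = 640 mm².
0.6 F_u A_nv = 565.8 kN; 0.6 F_y A_gv = 594 kN → shear rupture governs the shear term.
R_n = 565.8 + 1.0 × 410 × 640 / 1000 = 828.2 kN.
Allowable strength R_n/Ω = 828.2 / 2 = 414 kN.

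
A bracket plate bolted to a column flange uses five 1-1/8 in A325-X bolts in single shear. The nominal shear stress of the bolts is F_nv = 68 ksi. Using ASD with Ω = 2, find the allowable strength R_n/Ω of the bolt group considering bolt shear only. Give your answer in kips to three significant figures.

169 kips

A_b = π × 1.125² / 4 = 0.994 in².
R_n = F_nv · A_b · n · n_s = 68 × 0.994 × 5 × 1 = 338 kips.
Allowable strength R_n/Ω = 338 / 2 = 169 kips.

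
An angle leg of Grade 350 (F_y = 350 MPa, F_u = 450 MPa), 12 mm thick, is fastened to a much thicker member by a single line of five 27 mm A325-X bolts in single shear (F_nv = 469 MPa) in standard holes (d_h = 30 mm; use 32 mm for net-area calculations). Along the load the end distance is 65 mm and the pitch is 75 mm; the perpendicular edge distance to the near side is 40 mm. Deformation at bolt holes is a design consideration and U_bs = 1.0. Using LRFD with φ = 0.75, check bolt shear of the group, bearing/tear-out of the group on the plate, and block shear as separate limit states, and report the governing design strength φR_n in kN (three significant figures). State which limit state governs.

Bolt shear: A_b = π·27²/4 = 572.6 mm²; R_n = 469 × 572.6 × 5 × 1 / 1000 = 1343 kN → 0.75 × 1343 = 1010 kN.
Bearing: edge l_c = 50, r_n = 324 kN; interior l_c = 45, r_n = 291.6 kN; R_n = 324 + 4·291.6 = 1490 kN → 1120 kN.
Block shear: A_gv = 4380, A_nv = 2652, A_nt = 288 mm²; R_n = min(0.6F_uA_nv, 0.6F_yA_gv) + U_bs·F_u·A_nt = 845.6 kN → 634 kN.
Block shear governs: 634 kN.

634 kN (block shear governs)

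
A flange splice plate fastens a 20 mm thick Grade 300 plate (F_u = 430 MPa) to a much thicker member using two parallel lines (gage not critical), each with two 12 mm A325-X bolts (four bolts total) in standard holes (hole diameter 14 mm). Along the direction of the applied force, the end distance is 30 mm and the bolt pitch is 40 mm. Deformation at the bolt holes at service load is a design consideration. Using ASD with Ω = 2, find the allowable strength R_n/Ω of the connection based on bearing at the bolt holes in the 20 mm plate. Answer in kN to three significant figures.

485 kN

Per bolt r_n = 1.2 l_c t F_u ≤ 2.4 d t F_u; upper limit = 2.4 × 12 × 20 × 430 / 1000 = 247.7 kN.
Edge bolt: l_c = 30 − 14/2 = 23 mm → 1.2 × 23 × 20 × 430 / 1000 = 237.4 → r_n = 237.4 kN.
Interior bolts: l_c = 40 − 14 = 26 mm → 1.2 × 26 × 20 × 430 / 1000 = 268.3 → r_n = 247.7 kN.
R_n = 2 × 237.4 + 2 × 247.7 = 970.1 kN.
Allowable strength R_n/Ω = 970.1 / 2 = 485 kN.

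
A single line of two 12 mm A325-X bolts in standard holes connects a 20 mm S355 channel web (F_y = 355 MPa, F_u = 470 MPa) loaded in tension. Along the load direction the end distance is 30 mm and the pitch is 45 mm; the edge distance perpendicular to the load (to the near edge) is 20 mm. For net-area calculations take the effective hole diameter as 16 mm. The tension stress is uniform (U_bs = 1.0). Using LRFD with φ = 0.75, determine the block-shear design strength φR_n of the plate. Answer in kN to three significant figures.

Shear plane L_v = 30 + 1·45 = 75 mm; A_gv = 75 × 20 = 1500 mm².
A_nv = (75 − 1.5·16) × 20 = 1020 mm².
A_nt = (20 − 0.5·16) × 20 = 240 mm².
0.6 F_u A_nv = 287.6 kN; 0.6 F_y A_gv = 319.5 kN → shear rupture governs the shear term.
R_n = 287.6 + 1.0 × 470 × 240 / 1000 = 400.4 kN.
Design strength φR_n = 0.75 × 400.4 = 300 kN.

300 kN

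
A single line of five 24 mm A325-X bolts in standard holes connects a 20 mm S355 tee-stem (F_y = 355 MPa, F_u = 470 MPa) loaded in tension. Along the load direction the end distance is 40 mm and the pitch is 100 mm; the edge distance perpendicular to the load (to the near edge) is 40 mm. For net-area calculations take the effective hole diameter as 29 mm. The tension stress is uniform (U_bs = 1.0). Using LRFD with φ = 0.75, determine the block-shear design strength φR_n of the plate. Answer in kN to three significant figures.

Shear plane L_v = 40 + 4·100 = 440 mm; A_gv = 440 × 20 = 8800 mm².
A_nv = (440 − 4.5·29) × 20 = 6190 mm².
A_nt = (40 − 0.5·29) × 20 = 510 mm².
0.6 F_u A_nv = 1746 kN; 0.6 F_y A_gv = 1874 kN → shear rupture governs the shear term.
R_n = 1746 + 1.0 × 470 × 510 / 1000 = 1985 kN.
Design strength φR_n = 0.75 × 1985 = 1490 kN.

1490 kN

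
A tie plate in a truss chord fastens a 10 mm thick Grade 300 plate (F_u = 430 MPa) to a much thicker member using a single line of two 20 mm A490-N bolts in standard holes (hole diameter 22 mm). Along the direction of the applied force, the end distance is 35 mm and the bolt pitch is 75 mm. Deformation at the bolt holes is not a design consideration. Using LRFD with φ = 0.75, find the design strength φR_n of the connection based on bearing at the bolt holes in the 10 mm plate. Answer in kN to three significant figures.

Per bolt r_n = 1.5 l_c t F_u ≤ 3.0 d t F_u; upper limit = 3.0 × 20 × 10 × 430 / 1000 = 258 kN.
Edge bolt: l_c = 35 − 22/2 = 24 mm → 1.5 × 24 × 10 × 430 / 1000 = 154.8 → r_n = 154.8 kN.
Interior bolts: l_c = 75 − 22 = 53 mm → 1.5 × 53 × 10 × 430 / 1000 = 341.9 → r_n = 258 kN.
R_n = 1 × 154.8 + 1 × 258 = 412.8 kN.
Design strength φR_n = 0.75 × 412.8 = 310 kN.

310 kN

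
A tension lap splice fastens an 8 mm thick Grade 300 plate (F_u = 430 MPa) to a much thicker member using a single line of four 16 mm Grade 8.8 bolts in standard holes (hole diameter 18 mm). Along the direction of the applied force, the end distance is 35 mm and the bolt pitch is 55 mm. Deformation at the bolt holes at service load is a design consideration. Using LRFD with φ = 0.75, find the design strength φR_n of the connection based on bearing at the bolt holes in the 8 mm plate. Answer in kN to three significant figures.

Per bolt r_n = 1.2 l_c t F_u ≤ 2.4 d t F_u; upper limit = 2.4 × 16 × 8 × 430 / 1000 = 132.1 kN.
Edge bolt: l_c = 35 − 18/2 = 26 mm → 1.2 × 26 × 8 × 430 / 1000 = 107.3 → r_n = 107.3 kN.
Interior bolts: l_c = 55 − 18 = 37 mm → 1.2 × 37 × 8 × 430 / 1000 = 152.7 → r_n = 132.1 kN.
R_n = 1 × 107.3 + 3 × 132.1 = 503.6 kN.
Design strength φR_n = 0.75 × 503.6 = 378 kN.

378 kN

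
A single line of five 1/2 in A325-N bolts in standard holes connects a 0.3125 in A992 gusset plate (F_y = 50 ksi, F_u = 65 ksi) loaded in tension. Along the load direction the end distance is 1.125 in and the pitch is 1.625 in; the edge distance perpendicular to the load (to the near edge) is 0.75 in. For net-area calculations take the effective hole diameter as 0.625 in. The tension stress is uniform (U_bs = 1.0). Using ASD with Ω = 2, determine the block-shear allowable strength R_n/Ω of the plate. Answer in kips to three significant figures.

33.8 kips

Shear plane L_v = 1.125 + 4·1.625 = 7.625 in; A_gv = 7.625 × 0.3125 = 2.383 in².
A_nv = (7.625 − 4.5·0.625) × 0.3125 = 1.504 in².
A_nt = (0.75 − 0.5·0.625) × 0.3125 = 0.1367 in².
0.6 F_u A_nv = 58.65 kips; 0.6 F_y A_gv = 71.48 kips → shear rupture governs the shear term.
R_n = 58.65 + 1.0 × 65 × 0.1367 = 67.54 kips.
Allowable strength R_n/Ω = 67.54 / 2 = 33.8 kips.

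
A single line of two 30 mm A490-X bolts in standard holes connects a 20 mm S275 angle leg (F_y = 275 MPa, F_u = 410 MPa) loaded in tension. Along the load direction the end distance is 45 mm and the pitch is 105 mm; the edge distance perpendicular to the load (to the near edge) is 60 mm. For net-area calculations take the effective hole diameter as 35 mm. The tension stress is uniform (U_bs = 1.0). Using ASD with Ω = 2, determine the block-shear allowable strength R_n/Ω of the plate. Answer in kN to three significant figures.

Shear plane L_v = 45 + 1·105 = 150 mm; A_gv = 150 × 20 = 3000 mm².
A_nv = (150 − 1.5·35) × 20 = 1950 mm².
A_nt = (60 − 0.5·35) × 20 = 850 mm².
0.6 F_u A_nv = 479.7 kN; 0.6 F_y A_gv = 495 kN → shear rupture governs the shear term.
R_n = 479.7 + 1.0 × 410 × 850 / 1000 = 828.2 kN.
Allowable strength R_n/Ω = 828.2 / 2 = 414 kN.

414 kN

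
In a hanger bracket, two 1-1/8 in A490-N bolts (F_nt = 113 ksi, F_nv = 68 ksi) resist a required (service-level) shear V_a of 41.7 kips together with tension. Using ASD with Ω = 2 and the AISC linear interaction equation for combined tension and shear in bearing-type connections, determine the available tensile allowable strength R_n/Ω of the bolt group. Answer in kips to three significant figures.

A_b = π·1.125²/4 = 0.994 in²; f_rv = 41.7 / (2 × 0.994) = 20.98 ksi.
F'_nt = 1.3 F_nt − (Ω F_nt / F_nv) f_rv = 1.3·113 − (2·113/68)·20.98 = 77.19 ksi, capped at F_nt → F'_nt = 77.19 ksi.
R_n = F'_nt · A_b · n = 77.19 × 0.994 × 2 = 153.5 kips.
Allowable strength R_n/Ω = 153.5 / 2 = 76.7 kips.

76.7 kips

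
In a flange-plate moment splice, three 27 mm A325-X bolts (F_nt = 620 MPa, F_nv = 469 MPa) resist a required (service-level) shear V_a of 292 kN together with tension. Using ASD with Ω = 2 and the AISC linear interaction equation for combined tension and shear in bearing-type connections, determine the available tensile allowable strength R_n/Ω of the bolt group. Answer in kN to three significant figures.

306 kN

A_b = π·27²/4 = 572.6 mm²; f_rv = 292 × 1000 / (3 × 572.6) = 170 MPa.
F'_nt = 1.3 F_nt − (Ω F_nt / F_nv) f_rv = 1.3·620 − (2·620/469)·170 = 356.5 MPa, capped at F_nt → F'_nt = 356.5 MPa.
R_n = F'_nt · A_b · n = 356.5 × 572.6 × 3 / 1000 = 612.4 kN.
Allowable strength R_n/Ω = 612.4 / 2 = 306 kN.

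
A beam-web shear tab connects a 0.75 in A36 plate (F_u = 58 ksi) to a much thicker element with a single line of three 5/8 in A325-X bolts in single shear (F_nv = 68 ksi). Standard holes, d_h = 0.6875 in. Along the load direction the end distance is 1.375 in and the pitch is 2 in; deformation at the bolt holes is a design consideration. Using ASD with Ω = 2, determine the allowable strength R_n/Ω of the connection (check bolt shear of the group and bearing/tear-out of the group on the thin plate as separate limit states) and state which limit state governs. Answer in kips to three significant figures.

31.3 kips (bolt shear governs)

Bolt shear: A_b = π·0.625²/4 = 0.3068 in²; R_n = 68 × 0.3068 × 3 × 1 = 62.59 kips → 62.59 / 2 = 31.3 kips.
Bearing (1.2 l_c t F_u ≤ 2.4 d t F_u): upper limit = 2.4·0.625·0.75·58 = 65.25 kips.
  Edge l_c = 1.375 − 0.6875/2 = 1.031 → r_n = 53.83 kips; interior l_c = 2 − 0.6875 = 1.312 → r_n = 65.25 kips.
  R_n,bearing = 1·53.83 + 2·65.25 = 184.3 kips → 184.3 / 2 = 92.2 kips.
Bolt shear governs: 31.3 kips.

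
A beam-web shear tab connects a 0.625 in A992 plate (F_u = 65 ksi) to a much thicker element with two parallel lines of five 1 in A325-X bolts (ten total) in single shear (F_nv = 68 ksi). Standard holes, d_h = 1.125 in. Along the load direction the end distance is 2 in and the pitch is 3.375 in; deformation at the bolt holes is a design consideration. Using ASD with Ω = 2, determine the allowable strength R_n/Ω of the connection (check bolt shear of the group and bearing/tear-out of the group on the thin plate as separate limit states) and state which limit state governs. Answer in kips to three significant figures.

Bolt shear: A_b = π·1²/4 = 0.7854 in²; R_n = 68 × 0.7854 × 10 × 1 = 534.1 kips → 534.1 / 2 = 267 kips.
Bearing (1.2 l_c t F_u ≤ 2.4 d t F_u): upper limit = 2.4·1·0.625·65 = 97.5 kips.
  Edge l_c = 2 − 1.125/2 = 1.438 → r_n = 70.08 kips; interior l_c = 3.375 − 1.125 = 2.25 → r_n = 97.5 kips.
  R_n,bearing = 2·70.08 + 8·97.5 = 920.2 kips → 920.2 / 2 = 460 kips.
Bolt shear governs: 267 kips.

267 kips (bolt shear governs)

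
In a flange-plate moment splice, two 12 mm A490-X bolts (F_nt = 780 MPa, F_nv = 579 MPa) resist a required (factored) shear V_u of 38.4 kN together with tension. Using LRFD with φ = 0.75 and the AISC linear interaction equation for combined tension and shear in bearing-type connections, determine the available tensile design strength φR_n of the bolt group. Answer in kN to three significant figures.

A_b = π·12²/4 = 113.1 mm²; f_rv = 38.4 × 1000 / (2 × 113.1) = 169.8 MPa.
F'_nt = 1.3 F_nt − (F_nt / φF_nv) f_rv = 1.3·780 − (780/(0.75·579))·169.8 = 709.1 MPa, capped at F_nt → F'_nt = 709.1 MPa.
R_n = F'_nt · A_b · n = 709.1 × 113.1 × 2 / 1000 = 160.4 kN.
Design strength φR_n = 0.75 × 160.4 = 120 kN.

120 kN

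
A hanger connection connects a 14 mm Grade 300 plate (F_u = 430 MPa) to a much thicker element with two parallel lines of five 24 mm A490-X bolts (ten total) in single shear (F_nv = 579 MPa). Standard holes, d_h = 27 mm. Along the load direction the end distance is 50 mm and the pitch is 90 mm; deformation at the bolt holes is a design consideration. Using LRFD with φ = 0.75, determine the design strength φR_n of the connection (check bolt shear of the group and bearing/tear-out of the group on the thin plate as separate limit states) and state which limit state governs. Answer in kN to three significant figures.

Bolt shear: A_b = π·24²/4 = 452.4 mm²; R_n = 579 × 452.4 × 10 × 1 / 1000 = 2619 kN → 0.75 × 2619 = 1960 kN.
Bearing (1.2 l_c t F_u ≤ 2.4 d t F_u): upper limit = 2.4·24·14·430 / 1000 = 346.8 kN.
  Edge l_c = 50 − 27/2 = 36.5 → r_n = 263.7 kN; interior l_c = 90 − 27 = 63 → r_n = 346.8 kN.
  R_n,bearing = 2·263.7 + 8·346.8 = 3301 kN → 0.75 × 3301 = 2480 kN.
Bolt shear governs: 1960 kN.

1960 kN (bolt shear governs)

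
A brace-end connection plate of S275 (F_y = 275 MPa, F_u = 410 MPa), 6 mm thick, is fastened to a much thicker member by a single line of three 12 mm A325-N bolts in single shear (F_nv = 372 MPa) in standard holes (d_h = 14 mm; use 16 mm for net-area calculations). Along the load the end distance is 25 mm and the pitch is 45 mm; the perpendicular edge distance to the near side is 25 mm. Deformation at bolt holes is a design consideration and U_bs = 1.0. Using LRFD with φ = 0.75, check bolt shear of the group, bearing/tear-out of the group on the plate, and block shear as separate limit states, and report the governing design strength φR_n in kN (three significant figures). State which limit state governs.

Bolt shear: A_b = π·12²/4 = 113.1 mm²; R_n = 372 × 113.1 × 3 × 1 / 1000 = 126.2 kN → 0.75 × 126.2 = 94.7 kN.
Bearing: edge l_c = 18, r_n = 53.14 kN; interior l_c = 31, r_n = 70.85 kN; R_n = 53.14 + 2·70.85 = 194.8 kN → 146 kN.
Block shear: A_gv = 690, A_nv = 450, A_nt = 102 mm²; R_n = min(0.6F_uA_nv, 0.6F_yA_gv) + U_bs·F_u·A_nt = 152.5 kN → 114 kN.
Bolt shear governs: 94.7 kN.

94.7 kN (bolt shear governs)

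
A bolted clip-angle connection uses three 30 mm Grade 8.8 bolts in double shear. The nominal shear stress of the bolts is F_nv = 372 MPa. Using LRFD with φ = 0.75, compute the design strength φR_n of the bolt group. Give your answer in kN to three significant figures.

A_b = π × 30² / 4 = 706.9 mm².
R_n = F_nv · A_b · n · n_s = 372 × 706.9 × 3 × 2 / 1000 = 1578 kN.
Design strength φR_n = 0.75 × 1578 = 1180 kN.

1180 kN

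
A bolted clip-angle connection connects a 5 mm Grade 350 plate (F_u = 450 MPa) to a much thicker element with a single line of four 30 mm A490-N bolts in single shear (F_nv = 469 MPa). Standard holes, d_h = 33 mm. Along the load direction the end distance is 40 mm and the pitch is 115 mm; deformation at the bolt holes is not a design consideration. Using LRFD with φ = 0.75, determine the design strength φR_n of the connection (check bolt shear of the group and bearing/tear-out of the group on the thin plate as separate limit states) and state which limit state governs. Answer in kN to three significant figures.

515 kN (bearing governs)

Bolt shear: A_b = π·30²/4 = 706.9 mm²; R_n = 469 × 706.9 × 4 × 1 / 1000 = 1326 kN → 0.75 × 1326 = 995 kN.
Bearing (1.5 l_c t F_u ≤ 3.0 d t F_u): upper limit = 3.0·30·5·450 / 1000 = 202.5 kN.
  Edge l_c = 40 − 33/2 = 23.5 → r_n = 79.31 kN; interior l_c = 115 − 33 = 82 → r_n = 202.5 kN.
  R_n,bearing = 1·79.31 + 3·202.5 = 686.8 kN → 0.75 × 686.8 = 515 kN.
Bearing governs: 515 kN.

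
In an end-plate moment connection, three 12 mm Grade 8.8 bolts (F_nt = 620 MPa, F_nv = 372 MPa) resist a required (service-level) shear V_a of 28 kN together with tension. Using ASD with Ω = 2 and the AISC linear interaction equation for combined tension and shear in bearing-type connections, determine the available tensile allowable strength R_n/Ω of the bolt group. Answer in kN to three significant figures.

90.1 kN

A_b = π·12²/4 = 113.1 mm²; f_rv = 28 × 1000 / (3 × 113.1) = 82.52 MPa.
F'_nt = 1.3 F_nt − (Ω F_nt / F_nv) f_rv = 1.3·620 − (2·620/372)·82.52 = 530.9 MPa, capped at F_nt → F'_nt = 530.9 MPa.
R_n = F'_nt · A_b · n = 530.9 × 113.1 × 3 / 1000 = 180.1 kN.
Allowable strength R_n/Ω = 180.1 / 2 = 90.1 kN.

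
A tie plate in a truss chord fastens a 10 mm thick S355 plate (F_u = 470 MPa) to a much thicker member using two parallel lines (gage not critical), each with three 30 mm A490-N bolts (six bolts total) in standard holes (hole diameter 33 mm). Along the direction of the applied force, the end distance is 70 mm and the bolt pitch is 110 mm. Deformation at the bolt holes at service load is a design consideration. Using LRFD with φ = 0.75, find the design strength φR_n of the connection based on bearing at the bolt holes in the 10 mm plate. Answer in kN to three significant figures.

Per bolt r_n = 1.2 l_c t F_u ≤ 2.4 d t F_u; upper limit = 2.4 × 30 × 10 × 470 / 1000 = 338.4 kN.
Edge bolt: l_c = 70 − 33/2 = 53.5 mm → 1.2 × 53.5 × 10 × 470 / 1000 = 301.7 → r_n = 301.7 kN.
Interior bolts: l_c = 110 − 33 = 77 mm → 1.2 × 77 × 10 × 470 / 1000 = 434.3 → r_n = 338.4 kN.
R_n = 2 × 301.7 + 4 × 338.4 = 1957 kN.
Design strength φR_n = 0.75 × 1957 = 1470 kN.

1470 kN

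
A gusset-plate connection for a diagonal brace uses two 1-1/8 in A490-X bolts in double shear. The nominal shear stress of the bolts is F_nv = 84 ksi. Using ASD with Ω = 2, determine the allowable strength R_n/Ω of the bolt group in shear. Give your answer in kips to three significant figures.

167 kips

A_b = π × 1.125² / 4 = 0.994 in².
R_n = F_nv · A_b · n · n_s = 84 × 0.994 × 2 × 2 = 334 kips.
Allowable strength R_n/Ω = 334 / 2 = 167 kips.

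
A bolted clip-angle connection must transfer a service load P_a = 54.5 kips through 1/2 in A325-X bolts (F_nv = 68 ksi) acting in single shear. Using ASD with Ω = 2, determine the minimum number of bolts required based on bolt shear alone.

A_b = π·0.5²/4 = 0.1963 in².
Per-bolt allowable strength R_n/Ω = 68 × 0.1963 × 1 / 2 = 6.676 kips.
n ≥ 54.5 / 6.676 = 8.164 → use 9 bolts.

9 bolts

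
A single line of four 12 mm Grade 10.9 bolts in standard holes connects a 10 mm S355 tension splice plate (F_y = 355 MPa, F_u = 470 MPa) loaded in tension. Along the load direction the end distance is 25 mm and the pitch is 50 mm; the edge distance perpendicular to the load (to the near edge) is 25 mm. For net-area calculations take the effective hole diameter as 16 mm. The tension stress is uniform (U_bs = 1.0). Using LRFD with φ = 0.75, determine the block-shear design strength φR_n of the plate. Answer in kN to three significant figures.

Shear plane L_v = 25 + 3·50 = 175 mm; A_gv = 175 × 10 = 1750 mm².
A_nv = (175 − 3.5·16) × 10 = 1190 mm².
A_nt = (25 − 0.5·16) × 10 = 170 mm².
0.6 F_u A_nv = 335.6 kN; 0.6 F_y A_gv = 372.8 kN → shear rupture governs the shear term.
R_n = 335.6 + 1.0 × 470 × 170 / 1000 = 415.5 kN.
Design strength φR_n = 0.75 × 415.5 = 312 kN.

312 kN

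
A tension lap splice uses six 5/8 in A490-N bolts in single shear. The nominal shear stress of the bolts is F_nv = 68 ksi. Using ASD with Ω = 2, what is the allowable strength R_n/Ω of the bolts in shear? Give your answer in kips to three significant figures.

A_b = π × 0.625² / 4 = 0.3068 in².
R_n = F_nv · A_b · n · n_s = 68 × 0.3068 × 6 × 1 = 125.2 kips.
Allowable strength R_n/Ω = 125.2 / 2 = 62.6 kips.

62.6 kips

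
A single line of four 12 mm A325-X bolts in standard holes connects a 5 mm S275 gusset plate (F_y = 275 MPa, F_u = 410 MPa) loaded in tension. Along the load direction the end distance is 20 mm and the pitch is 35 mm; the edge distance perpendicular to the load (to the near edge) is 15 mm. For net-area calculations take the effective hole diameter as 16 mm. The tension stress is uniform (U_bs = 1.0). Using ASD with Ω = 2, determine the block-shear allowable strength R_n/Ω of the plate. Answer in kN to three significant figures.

Shear plane L_v = 20 + 3·35 = 125 mm; A_gv = 125 × 5 = 625 mm².
A_nv = (125 − 3.5·16) × 5 = 345 mm².
A_nt = (15 − 0.5·16) × 5 = 35 mm².
0.6 F_u A_nv = 84.87 kN; 0.6 F_y A_gv = 103.1 kN → shear rupture governs the shear term.
R_n = 84.87 + 1.0 × 410 × 35 / 1000 = 99.22 kN.
Allowable strength R_n/Ω = 99.22 / 2 = 49.6 kN.

49.6 kN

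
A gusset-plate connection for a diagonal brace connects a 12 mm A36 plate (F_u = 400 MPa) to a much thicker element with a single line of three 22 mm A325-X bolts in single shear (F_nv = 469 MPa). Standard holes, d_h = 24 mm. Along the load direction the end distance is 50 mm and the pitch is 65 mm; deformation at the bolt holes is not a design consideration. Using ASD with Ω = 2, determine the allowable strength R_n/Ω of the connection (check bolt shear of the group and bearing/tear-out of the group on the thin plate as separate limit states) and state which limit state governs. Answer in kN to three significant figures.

267 kN (bolt shear governs)

Bolt shear: A_b = π·22²/4 = 380.1 mm²; R_n = 469 × 380.1 × 3 × 1 / 1000 = 534.8 kN → 534.8 / 2 = 267 kN.
Bearing (1.5 l_c t F_u ≤ 3.0 d t F_u): upper limit = 3.0·22·12·400 / 1000 = 316.8 kN.
  Edge l_c = 50 − 24/2 = 38 → r_n = 273.6 kN; interior l_c = 65 − 24 = 41 → r_n = 295.2 kN.
  R_n,bearing = 1·273.6 + 2·295.2 = 864 kN → 864 / 2 = 432 kN.
Bolt shear governs: 267 kN.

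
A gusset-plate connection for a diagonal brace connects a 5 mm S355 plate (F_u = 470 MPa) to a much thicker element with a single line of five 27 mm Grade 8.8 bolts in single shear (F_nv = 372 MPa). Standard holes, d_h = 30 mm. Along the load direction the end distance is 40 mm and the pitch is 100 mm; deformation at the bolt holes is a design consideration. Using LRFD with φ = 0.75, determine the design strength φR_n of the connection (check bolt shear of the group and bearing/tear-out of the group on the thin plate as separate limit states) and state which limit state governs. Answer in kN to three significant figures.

510 kN (bearing governs)

Bolt shear: A_b = π·27²/4 = 572.6 mm²; R_n = 372 × 572.6 × 5 × 1 / 1000 = 1065 kN → 0.75 × 1065 = 799 kN.
Bearing (1.2 l_c t F_u ≤ 2.4 d t F_u): upper limit = 2.4·27·5·470 / 1000 = 152.3 kN.
  Edge l_c = 40 − 30/2 = 25 → r_n = 70.5 kN; interior l_c = 100 − 30 = 70 → r_n = 152.3 kN.
  R_n,bearing = 1·70.5 + 4·152.3 = 679.6 kN → 0.75 × 679.6 = 510 kN.
Bearing governs: 510 kN.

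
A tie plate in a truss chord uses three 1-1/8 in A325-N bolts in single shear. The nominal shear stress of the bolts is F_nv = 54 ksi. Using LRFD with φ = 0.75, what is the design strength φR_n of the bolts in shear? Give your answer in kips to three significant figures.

A_b = π × 1.125² / 4 = 0.994 in².
R_n = F_nv · A_b · n · n_s = 54 × 0.994 × 3 × 1 = 161 kips.
Design strength φR_n = 0.75 × 161 = 121 kips.

121 kips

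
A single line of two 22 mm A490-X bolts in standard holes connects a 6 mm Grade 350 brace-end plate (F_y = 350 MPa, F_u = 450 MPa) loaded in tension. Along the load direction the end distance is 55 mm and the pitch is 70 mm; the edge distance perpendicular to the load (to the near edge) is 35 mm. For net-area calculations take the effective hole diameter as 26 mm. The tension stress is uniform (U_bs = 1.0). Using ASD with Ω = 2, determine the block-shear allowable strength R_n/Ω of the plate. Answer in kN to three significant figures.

99.4 kN

Shear plane L_v = 55 + 1·70 = 125 mm; A_gv = 125 × 6 = 750 mm².
A_nv = (125 − 1.5·26) × 6 = 516 mm².
A_nt = (35 − 0.5·26) × 6 = 132 mm².
0.6 F_u A_nv = 139.3 kN; 0.6 F_y A_gv = 157.5 kN → shear rupture governs the shear term.
R_n = 139.3 + 1.0 × 450 × 132 / 1000 = 198.7 kN.
Allowable strength R_n/Ω = 198.7 / 2 = 99.4 kN.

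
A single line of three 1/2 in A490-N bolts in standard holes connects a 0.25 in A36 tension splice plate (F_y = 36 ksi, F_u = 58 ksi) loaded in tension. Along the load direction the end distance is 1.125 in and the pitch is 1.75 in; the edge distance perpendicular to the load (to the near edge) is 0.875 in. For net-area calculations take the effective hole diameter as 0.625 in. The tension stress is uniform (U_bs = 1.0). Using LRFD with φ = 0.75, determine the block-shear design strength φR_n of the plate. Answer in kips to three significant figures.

Shear plane L_v = 1.125 + 2·1.75 = 4.625 in; A_gv = 4.625 × 0.25 = 1.156 in².
A_nv = (4.625 − 2.5·0.625) × 0.25 = 0.7656 in².
A_nt = (0.875 − 0.5·0.625) × 0.25 = 0.1406 in².
0.6 F_u A_nv = 26.64 kips; 0.6 F_y A_gv = 24.97 kips → shear yielding governs the shear term.
R_n = 24.97 + 1.0 × 58 × 0.1406 = 33.13 kips.
Design strength φR_n = 0.75 × 33.13 = 24.8 kips.

24.8 kips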